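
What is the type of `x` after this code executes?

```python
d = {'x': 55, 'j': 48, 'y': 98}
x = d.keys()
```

.keys() returns dict_keys view

dict_keys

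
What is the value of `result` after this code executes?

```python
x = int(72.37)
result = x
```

x = 72; result = 72

72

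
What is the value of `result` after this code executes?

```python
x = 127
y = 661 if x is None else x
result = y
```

x = 127; y = 127; result = 127

127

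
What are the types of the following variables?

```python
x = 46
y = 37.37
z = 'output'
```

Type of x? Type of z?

x is assigned a bare integer (no decimal point), so it is an int; z is assigned a quoted string literal, so it is a str

int, str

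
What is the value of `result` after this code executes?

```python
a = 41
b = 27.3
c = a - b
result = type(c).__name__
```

a is int; b is float; c is float; result = 'float'

'float'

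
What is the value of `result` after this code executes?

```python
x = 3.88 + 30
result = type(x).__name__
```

x is float; result = 'float'

'float'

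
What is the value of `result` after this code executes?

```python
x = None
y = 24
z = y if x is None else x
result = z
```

x = None; y = 24; z = 24; result = 24

24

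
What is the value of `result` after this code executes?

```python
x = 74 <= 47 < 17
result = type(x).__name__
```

x is bool; result = 'bool'

'bool'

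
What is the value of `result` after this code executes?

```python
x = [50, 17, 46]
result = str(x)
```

x = [50, 17, 46]; result = '[50, 17, 46]'

'[50, 17, 46]'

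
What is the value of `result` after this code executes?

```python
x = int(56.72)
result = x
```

x = 56; result = 56

56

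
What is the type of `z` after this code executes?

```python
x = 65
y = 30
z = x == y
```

Equality comparison returns bool

bool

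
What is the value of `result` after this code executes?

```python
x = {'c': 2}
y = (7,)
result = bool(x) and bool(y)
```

x = {'c': 2}; y = (7,); result = True

True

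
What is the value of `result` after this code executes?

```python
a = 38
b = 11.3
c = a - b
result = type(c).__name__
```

a is int; b is float; c is float; result = 'float'

'float'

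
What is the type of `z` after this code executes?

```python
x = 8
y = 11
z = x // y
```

int // int = int

int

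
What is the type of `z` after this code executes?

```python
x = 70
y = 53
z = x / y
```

int / int = float

float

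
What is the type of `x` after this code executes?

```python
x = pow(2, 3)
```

pow(int, int) returns int

int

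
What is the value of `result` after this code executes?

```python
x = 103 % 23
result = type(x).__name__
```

x is int; result = 'int'

'int'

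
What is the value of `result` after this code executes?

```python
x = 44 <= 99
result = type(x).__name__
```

x is bool; result = 'bool'

'bool'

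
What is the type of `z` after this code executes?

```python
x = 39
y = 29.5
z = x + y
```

int + float = float

float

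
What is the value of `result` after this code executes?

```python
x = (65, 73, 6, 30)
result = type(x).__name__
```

x is tuple; result = 'tuple'

'tuple'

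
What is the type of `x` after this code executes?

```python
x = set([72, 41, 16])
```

set() constructor returns set

set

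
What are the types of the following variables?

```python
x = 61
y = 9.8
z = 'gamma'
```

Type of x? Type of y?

x is assigned a bare integer (no decimal point), so it is an int; y is assigned a number with a decimal point, so it is a float

int, float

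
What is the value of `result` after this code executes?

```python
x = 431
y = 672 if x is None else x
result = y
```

x = 431; y = 431; result = 431

431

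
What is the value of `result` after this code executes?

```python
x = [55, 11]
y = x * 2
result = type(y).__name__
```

x is list; y is list; result = 'list'

'list'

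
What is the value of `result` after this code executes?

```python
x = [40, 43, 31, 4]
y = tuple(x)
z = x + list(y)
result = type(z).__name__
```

x is list; y is tuple; z is list; result = 'list'

'list'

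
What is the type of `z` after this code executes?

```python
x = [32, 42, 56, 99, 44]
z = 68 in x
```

'in' operator returns bool

bool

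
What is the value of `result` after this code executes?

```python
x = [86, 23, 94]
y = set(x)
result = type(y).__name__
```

x is list; y is set; result = 'set'

'set'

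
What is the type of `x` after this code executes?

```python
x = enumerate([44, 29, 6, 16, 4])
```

enumerate() returns an enumerate object

enumerate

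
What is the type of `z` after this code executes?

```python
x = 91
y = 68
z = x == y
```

Equality comparison returns bool

bool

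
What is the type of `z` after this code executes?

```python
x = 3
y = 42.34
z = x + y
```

int + float = float

float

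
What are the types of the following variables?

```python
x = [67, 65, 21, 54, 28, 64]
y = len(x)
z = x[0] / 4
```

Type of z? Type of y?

int / int = float; len() returns int

float, int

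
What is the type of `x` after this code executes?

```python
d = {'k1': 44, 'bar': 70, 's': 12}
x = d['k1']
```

Accessing dict[str, int] with str key returns int

int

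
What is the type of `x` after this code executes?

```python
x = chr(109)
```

chr() returns str (single char)

str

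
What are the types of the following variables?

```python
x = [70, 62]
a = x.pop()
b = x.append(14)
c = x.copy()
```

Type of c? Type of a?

copy() returns list; pop() returns element

list, int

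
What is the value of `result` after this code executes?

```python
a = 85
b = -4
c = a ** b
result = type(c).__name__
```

a is int; b is int; c is float; result = 'float'

'float'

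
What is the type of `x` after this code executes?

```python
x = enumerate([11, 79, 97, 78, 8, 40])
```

enumerate() returns an enumerate object

enumerate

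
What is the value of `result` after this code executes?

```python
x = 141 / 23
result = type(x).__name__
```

x is float; result = 'float'

'float'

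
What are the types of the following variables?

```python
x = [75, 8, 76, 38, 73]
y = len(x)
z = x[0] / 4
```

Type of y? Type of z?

len() returns int; int / int = float

int, float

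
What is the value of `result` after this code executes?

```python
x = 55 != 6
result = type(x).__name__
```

x is bool; result = 'bool'

'bool'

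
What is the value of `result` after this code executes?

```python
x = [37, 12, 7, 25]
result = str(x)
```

x = [37, 12, 7, 25]; result = '[37, 12, 7, 25]'

'[37, 12, 7, 25]'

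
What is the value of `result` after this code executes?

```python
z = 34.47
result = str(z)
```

z = 34.47; result = '34.47'

'34.47'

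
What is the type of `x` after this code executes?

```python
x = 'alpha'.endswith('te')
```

str.endswith() returns bool

bool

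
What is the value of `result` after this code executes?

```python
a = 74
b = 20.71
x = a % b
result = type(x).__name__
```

a is int; b is float; x is float; result = 'float'

'float'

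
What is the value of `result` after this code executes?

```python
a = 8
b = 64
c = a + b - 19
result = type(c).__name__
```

a is int; b is int; c is int; result = 'int'

'int'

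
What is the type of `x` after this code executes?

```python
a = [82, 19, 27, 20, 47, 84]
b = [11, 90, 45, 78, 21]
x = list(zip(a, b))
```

list(zip()) returns a list of tuples

list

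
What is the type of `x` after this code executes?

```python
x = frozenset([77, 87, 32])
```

frozenset() returns frozenset

frozenset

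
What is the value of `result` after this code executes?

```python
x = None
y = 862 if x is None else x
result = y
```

x = None; y = 862; result = 862

862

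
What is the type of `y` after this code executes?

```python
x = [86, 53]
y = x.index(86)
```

list.index() returns int

int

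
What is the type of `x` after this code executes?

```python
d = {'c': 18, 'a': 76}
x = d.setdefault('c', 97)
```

dict.setdefault() returns the (existing or default) value

int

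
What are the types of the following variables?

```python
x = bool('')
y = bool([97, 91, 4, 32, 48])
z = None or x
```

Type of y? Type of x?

bool() returns bool; bool() returns bool

bool, bool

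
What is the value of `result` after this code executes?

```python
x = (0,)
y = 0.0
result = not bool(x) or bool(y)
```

x = (0,); y = 0.0; result = False

False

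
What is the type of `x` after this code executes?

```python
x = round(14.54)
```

round() with no decimal places returns int

int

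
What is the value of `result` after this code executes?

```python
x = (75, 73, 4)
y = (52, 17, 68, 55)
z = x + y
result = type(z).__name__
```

x is tuple; y is tuple; z is tuple; result = 'tuple'

'tuple'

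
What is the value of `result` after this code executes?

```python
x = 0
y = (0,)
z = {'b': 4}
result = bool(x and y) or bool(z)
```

x = 0; y = (0,); z = {'b': 4}; result = True

True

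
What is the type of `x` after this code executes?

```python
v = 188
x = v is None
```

'is' comparison returns bool

bool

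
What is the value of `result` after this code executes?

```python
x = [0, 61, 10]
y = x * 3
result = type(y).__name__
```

x is list; y is list; result = 'list'

'list'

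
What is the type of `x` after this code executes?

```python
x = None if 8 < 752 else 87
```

8 < 752 is True, so the if branch is taken

NoneType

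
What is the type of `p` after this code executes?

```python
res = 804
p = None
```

None has type NoneType

NoneType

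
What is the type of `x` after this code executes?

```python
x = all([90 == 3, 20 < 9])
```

all() returns bool

bool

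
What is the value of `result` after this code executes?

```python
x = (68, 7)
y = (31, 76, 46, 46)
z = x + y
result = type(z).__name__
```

x is tuple; y is tuple; z is tuple; result = 'tuple'

'tuple'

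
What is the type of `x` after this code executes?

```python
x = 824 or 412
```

'or' returns first truthy value (int)

int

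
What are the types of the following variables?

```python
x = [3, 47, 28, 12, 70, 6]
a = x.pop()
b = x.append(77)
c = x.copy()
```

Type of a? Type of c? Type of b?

pop() returns element; copy() returns list; append() returns None

int, list, NoneType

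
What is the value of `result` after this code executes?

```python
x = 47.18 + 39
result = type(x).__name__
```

x is float; result = 'float'

'float'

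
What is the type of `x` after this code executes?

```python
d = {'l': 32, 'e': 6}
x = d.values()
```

.values() returns dict_values view

dict_values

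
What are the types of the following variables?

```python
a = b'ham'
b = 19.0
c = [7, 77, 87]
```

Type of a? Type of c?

a is assigned a bytes literal (b'...' prefix); c is assigned a list literal (square brackets)

bytes, list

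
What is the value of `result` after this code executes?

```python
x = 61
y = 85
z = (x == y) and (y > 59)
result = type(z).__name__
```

x is int; y is int; z is bool; result = 'bool'

'bool'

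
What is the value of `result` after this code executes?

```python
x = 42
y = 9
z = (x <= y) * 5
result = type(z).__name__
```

x is int; y is int; z is int; result = 'int'

'int'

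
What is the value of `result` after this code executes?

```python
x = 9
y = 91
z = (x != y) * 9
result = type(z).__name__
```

x is int; y is int; z is int; result = 'int'

'int'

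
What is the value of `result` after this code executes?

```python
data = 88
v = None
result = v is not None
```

data = 88; v = None; result = False

False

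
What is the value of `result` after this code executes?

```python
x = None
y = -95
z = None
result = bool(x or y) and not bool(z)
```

x = None; y = -95; z = None; result = True

True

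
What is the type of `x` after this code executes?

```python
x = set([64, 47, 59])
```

set() constructor returns set

set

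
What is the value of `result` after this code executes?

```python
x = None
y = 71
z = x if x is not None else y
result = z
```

x = None; y = 71; z = 71; result = 71

71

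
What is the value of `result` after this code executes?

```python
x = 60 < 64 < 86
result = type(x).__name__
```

x is bool; result = 'bool'

'bool'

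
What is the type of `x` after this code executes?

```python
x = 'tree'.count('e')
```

str.count() returns int

int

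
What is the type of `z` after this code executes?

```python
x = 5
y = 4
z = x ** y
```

positive int ** positive int = int

int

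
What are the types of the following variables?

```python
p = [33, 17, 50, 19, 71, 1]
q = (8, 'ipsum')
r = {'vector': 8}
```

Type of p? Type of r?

p is assigned a list literal (square brackets); r is assigned a dict literal ({key: value})

list, dict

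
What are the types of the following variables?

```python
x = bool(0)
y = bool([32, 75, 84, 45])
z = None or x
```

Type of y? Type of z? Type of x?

bool() returns bool; None or bool returns the bool; bool() returns bool

bool, bool, bool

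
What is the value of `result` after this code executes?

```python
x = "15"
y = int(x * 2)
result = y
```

x = '15'; y = 1515; result = 1515

1515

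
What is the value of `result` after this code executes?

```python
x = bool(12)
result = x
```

x = True; result = True

True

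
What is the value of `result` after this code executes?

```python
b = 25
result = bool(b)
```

b = 25; result = True

True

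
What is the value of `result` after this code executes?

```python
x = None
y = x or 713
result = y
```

x = None; y = 713; result = 713

713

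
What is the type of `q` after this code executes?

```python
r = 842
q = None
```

None has type NoneType

NoneType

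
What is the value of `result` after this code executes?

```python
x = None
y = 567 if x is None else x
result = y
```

x = None; y = 567; result = 567

567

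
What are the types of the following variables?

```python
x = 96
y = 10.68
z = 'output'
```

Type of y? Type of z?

y is assigned a number with a decimal point, so it is a float; z is assigned a quoted string literal, so it is a str

float, str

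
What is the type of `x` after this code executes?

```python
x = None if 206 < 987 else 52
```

206 < 987 is True, so the if branch is taken

NoneType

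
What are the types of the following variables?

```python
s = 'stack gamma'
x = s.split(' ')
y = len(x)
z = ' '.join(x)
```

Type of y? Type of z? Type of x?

len() returns int; str.join() returns str; str.split() returns list

int, str, list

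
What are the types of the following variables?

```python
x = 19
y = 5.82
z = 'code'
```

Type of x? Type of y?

x is assigned a bare integer (no decimal point), so it is an int; y is assigned a number with a decimal point, so it is a float

int, float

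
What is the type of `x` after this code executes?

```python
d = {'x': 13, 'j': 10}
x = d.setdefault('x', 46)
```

dict.setdefault() returns the (existing or default) value

int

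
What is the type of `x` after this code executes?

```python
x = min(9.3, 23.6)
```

min() of floats returns float

float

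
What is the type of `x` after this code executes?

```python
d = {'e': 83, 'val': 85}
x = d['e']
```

Accessing dict[str, int] with str key returns int

int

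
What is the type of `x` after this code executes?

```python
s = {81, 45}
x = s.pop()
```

Popping from set[int] returns int

int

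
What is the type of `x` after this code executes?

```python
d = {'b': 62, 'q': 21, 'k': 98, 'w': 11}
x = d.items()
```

dict.items() returns dict_items view

dict_items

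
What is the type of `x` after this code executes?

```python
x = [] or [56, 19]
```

'or' returns first truthy value (list)

list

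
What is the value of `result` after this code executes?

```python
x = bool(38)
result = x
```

x = True; result = True

True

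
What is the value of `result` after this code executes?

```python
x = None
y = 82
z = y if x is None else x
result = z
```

x = None; y = 82; z = 82; result = 82

82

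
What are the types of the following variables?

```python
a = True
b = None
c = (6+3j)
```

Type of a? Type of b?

a is assigned the constant True, which has type bool; b is assigned None, whose type is NoneType

bool, NoneType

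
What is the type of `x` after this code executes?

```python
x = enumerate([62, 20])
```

enumerate() returns an enumerate object

enumerate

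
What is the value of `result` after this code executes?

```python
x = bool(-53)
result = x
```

x = True; result = True

True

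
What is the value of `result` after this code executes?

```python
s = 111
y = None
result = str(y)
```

s = 111; y = None; result = 'None'

'None'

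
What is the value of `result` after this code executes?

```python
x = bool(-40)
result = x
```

x = True; result = True

True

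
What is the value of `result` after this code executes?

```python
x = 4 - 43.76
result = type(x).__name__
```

x is float; result = 'float'

'float'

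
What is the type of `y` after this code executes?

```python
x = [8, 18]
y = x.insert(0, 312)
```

list.insert() returns None

NoneType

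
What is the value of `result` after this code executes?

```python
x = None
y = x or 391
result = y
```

x = None; y = 391; result = 391

391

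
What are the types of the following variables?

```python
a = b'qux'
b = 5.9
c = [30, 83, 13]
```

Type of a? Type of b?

a is assigned a bytes literal (b'...' prefix); b is assigned a number with a decimal point, so it is a float

bytes, float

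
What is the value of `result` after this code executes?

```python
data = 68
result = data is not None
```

data = 68; result = True

True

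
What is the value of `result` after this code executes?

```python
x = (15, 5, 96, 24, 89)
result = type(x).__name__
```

x is tuple; result = 'tuple'

'tuple'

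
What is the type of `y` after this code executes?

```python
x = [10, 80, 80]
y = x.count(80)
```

list.count() returns int

int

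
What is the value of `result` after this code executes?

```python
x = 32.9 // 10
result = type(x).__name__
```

x is float; result = 'float'

'float'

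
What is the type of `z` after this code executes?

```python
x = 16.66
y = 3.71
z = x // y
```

float // float = float

float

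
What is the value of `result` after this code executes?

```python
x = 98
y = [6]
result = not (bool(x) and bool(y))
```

x = 98; y = [6]; result = False

False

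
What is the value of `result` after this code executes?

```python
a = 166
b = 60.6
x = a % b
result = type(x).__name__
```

a is int; b is float; x is float; result = 'float'

'float'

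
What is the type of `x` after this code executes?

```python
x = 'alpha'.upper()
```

str.upper() returns str

str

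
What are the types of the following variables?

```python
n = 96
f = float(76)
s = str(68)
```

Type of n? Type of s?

n is assigned a bare integer (no decimal point), so it is an int; s is assigned the result of calling str(), which returns a str

int, str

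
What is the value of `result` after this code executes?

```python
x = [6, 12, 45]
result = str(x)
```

x = [6, 12, 45]; result = '[6, 12, 45]'

'[6, 12, 45]'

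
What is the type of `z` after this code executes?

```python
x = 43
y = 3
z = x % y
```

int % int = int

int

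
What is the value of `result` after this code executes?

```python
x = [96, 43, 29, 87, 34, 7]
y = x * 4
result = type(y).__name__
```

x is list; y is list; result = 'list'

'list'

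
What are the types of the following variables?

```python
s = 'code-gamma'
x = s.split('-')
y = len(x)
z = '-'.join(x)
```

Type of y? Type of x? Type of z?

len() returns int; str.split() returns list; str.join() returns str

int, list, str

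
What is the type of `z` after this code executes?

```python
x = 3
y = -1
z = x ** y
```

int ** negative = float

float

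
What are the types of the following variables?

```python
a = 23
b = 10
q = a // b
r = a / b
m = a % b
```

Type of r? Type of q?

/ returns float; // returns int

float, int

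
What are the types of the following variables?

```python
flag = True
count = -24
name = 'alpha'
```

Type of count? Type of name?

count is assigned a bare integer (no decimal point), so it is an int; name is assigned a quoted string literal, so it is a str

int, str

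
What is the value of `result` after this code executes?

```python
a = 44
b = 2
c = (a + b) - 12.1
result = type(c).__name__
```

a is int; b is int; c is float; result = 'float'

'float'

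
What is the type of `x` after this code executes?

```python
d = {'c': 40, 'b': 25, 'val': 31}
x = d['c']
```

Accessing dict[str, int] with str key returns int

int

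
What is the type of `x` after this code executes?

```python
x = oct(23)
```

oct() returns str representation

str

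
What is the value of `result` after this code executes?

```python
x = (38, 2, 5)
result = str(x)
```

x = (38, 2, 5); result = '(38, 2, 5)'

'(38, 2, 5)'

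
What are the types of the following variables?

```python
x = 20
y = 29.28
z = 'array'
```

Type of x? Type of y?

x is assigned a bare integer (no decimal point), so it is an int; y is assigned a number with a decimal point, so it is a float

int, float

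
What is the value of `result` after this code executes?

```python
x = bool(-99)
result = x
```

x = True; result = True

True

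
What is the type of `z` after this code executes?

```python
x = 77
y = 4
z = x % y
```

int % int = int

int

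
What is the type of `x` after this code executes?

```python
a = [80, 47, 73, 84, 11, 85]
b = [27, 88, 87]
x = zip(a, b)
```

zip() returns a zip object

zip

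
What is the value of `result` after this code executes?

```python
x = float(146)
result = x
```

x = 146.0; result = 146.0

146.0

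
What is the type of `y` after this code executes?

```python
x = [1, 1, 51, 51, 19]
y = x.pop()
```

list.pop() returns the popped element

int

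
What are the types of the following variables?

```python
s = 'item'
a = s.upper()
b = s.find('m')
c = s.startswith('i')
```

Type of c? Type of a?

startswith() returns bool; upper() returns str

bool, str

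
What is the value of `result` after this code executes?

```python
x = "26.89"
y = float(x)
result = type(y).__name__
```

x is str; y is float; result = 'float'

'float'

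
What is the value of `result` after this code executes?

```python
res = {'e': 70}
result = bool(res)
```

res = {'e': 70}; result = True

True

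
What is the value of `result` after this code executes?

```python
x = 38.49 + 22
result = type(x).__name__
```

x is float; result = 'float'

'float'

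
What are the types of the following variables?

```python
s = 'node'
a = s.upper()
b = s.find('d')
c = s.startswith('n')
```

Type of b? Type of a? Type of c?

find() returns int; upper() returns str; startswith() returns bool

int, str, bool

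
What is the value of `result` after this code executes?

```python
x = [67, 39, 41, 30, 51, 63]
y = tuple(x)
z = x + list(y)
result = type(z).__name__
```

x is list; y is tuple; z is list; result = 'list'

'list'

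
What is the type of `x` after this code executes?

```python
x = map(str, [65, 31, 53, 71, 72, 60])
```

map() returns a map object

map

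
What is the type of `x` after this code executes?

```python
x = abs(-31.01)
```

abs() of float returns float

float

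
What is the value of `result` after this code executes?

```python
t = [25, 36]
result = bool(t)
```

t = [25, 36]; result = True

True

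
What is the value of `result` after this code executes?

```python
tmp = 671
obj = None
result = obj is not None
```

tmp = 671; obj = None; result = False

False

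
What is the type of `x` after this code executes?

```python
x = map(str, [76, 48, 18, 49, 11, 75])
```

map() returns a map object

map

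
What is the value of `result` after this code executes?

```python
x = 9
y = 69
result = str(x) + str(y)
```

x = 9; y = 69; result = '969'

'969'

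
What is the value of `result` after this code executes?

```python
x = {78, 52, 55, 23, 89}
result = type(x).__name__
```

x is set; result = 'set'

'set'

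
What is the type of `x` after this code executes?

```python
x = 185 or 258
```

'or' returns first truthy value (int)

int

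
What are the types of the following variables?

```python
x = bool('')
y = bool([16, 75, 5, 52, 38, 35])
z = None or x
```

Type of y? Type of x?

bool() returns bool; bool() returns bool

bool, bool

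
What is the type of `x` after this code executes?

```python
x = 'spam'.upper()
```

str.upper() returns str

str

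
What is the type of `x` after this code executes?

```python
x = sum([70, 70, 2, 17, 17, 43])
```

sum() of ints returns int

int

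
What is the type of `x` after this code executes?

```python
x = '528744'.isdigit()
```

str.isdigit() returns bool

bool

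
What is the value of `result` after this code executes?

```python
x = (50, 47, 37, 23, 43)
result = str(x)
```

x = (50, 47, 37, 23, 43); result = '(50, 47, 37, 23, 43)'

'(50, 47, 37, 23, 43)'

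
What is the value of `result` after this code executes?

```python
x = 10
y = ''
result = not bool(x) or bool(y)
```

x = 10; y = ''; result = False

False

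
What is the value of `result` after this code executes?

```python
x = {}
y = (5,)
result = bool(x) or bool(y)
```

x = {}; y = (5,); result = True

True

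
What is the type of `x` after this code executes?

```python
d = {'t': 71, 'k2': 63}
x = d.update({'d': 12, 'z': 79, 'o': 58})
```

dict.update() returns None

NoneType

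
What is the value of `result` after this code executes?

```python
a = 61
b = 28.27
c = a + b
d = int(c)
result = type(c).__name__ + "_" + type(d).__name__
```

a is int; b is float; c is float; d is int; result = 'float_int'

'float_int'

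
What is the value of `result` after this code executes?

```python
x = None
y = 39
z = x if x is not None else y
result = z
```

x = None; y = 39; z = 39; result = 39

39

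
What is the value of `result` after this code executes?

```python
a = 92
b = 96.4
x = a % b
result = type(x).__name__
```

a is int; b is float; x is float; result = 'float'

'float'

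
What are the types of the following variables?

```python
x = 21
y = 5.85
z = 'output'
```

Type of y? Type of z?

y is assigned a number with a decimal point, so it is a float; z is assigned a quoted string literal, so it is a str

float, str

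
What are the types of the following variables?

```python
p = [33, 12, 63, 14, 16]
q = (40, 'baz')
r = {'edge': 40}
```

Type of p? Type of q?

p is assigned a list literal (square brackets); q is assigned a tuple (parenthesized, comma-separated values)

list, tuple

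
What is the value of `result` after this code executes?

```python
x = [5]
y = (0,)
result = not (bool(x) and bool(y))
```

x = [5]; y = (0,); result = False

False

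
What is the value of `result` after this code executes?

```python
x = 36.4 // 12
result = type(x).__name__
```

x is float; result = 'float'

'float'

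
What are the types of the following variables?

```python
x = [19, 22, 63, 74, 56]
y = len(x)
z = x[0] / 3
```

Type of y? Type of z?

len() returns int; int / int = float

int, float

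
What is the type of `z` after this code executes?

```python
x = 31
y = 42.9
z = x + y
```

int + float = float

float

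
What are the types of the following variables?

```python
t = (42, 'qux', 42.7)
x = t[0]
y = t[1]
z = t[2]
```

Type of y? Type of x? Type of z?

tuple[1] is str; tuple[0] is int; tuple[2] is float

str, int, float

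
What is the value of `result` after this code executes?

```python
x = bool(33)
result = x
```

x = True; result = True

True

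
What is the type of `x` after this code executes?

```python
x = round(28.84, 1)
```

round() with decimal places returns float

float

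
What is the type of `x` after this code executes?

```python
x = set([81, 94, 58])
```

set() constructor returns set

set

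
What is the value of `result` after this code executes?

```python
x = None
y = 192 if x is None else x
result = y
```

x = None; y = 192; result = 192

192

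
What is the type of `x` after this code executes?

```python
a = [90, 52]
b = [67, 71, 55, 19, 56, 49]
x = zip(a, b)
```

zip() returns a zip object

zip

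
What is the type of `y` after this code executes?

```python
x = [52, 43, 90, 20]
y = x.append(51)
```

list.append() returns None (mutates in place)

NoneType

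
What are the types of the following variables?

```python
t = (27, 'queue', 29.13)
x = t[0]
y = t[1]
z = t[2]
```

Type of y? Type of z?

tuple[1] is str; tuple[2] is float

str, float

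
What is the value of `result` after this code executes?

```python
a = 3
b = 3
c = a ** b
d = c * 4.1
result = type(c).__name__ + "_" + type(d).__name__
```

a is int; b is int; c is int; d is float; result = 'int_float'

'int_float'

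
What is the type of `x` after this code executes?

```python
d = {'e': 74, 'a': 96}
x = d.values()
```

.values() returns dict_values view

dict_values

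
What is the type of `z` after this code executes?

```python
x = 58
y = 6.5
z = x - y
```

int - float = float

float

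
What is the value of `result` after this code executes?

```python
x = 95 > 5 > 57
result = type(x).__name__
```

x is bool; result = 'bool'

'bool'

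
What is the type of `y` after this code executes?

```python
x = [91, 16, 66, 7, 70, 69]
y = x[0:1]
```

Slicing a list returns a list

list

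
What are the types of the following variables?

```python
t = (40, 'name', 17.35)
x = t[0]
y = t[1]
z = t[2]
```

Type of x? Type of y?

tuple[0] is int; tuple[1] is str

int, str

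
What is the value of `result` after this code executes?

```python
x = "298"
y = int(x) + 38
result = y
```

x = '298'; y = 336; result = 336

336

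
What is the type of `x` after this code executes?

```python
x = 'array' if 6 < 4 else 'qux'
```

Both branches of conditional are str

str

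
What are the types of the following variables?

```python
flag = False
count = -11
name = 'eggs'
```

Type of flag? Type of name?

flag is assigned the constant False, which has type bool; name is assigned a quoted string literal, so it is a str

bool, str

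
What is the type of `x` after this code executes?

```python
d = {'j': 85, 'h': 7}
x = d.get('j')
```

dict.get() returns value type when found

int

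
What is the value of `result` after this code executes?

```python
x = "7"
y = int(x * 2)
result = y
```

x = '7'; y = 77; result = 77

77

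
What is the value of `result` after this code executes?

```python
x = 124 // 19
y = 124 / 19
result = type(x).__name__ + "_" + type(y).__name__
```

x is int; y is float; result = 'int_float'

'int_float'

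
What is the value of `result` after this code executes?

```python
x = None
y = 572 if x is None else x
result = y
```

x = None; y = 572; result = 572

572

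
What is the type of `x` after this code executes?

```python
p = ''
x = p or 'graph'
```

'or' returns first truthy value (str)

str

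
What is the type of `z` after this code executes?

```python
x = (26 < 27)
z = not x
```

'not' returns bool

bool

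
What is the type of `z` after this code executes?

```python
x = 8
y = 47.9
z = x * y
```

int * float = float

float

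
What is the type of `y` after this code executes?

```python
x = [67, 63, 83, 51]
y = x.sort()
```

list.sort() returns None (mutates in place)

NoneType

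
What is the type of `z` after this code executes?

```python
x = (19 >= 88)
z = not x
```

'not' returns bool

bool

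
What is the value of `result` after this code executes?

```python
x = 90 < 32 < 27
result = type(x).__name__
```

x is bool; result = 'bool'

'bool'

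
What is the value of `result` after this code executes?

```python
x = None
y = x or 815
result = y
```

x = None; y = 815; result = 815

815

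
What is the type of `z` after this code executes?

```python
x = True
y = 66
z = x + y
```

bool + int = int (bool is subclass of int)

int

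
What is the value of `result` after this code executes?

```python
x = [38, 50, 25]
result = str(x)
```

x = [38, 50, 25]; result = '[38, 50, 25]'

'[38, 50, 25]'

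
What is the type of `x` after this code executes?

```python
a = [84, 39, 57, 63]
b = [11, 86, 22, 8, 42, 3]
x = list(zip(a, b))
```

list(zip()) returns a list of tuples

list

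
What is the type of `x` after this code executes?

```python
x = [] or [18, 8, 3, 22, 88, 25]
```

'or' returns first truthy value (list)

list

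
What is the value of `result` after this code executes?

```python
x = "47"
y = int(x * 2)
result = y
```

x = '47'; y = 4747; result = 4747

4747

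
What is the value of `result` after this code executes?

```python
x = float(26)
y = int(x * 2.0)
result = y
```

x = 26.0; y = 52; result = 52

52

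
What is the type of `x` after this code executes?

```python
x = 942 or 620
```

'or' returns first truthy value (int)

int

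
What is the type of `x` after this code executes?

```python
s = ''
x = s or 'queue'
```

'or' returns first truthy value (str)

str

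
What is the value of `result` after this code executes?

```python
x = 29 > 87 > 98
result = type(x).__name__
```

x is bool; result = 'bool'

'bool'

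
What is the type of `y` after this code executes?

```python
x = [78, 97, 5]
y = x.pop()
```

list.pop() returns the popped element

int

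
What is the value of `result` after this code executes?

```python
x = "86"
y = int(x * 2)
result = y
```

x = '86'; y = 8686; result = 8686

8686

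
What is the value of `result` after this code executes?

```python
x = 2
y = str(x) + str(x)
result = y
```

x = 2; y = '22'; result = '22'

'22'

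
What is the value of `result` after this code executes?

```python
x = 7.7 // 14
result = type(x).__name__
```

x is float; result = 'float'

'float'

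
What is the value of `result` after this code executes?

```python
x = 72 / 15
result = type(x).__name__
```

x is float; result = 'float'

'float'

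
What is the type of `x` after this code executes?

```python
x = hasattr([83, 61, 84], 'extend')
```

hasattr() returns bool

bool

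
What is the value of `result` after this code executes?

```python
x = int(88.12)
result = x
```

x = 88; result = 88

88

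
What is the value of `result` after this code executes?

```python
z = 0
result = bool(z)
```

z = 0; result = False

False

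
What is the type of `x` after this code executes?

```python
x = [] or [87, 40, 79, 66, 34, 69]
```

'or' returns first truthy value (list)

list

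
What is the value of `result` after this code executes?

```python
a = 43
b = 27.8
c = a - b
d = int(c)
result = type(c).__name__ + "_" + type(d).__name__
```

a is int; b is float; c is float; d is int; result = 'float_int'

'float_int'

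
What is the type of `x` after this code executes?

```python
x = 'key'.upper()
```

str.upper() returns str

str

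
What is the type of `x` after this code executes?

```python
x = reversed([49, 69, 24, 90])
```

reversed() on a list returns list_reverseiterator

list_reverseiterator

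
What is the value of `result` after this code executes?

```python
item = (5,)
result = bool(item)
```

item = (5,); result = True

True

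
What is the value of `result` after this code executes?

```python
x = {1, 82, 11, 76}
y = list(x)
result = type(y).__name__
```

x is set; y is list; result = 'list'

'list'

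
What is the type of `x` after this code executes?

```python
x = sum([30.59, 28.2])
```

sum() of floats returns float

float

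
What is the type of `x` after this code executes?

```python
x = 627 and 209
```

'and' with truthy values returns last operand (int)

int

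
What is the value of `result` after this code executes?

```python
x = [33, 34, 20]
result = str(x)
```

x = [33, 34, 20]; result = '[33, 34, 20]'

'[33, 34, 20]'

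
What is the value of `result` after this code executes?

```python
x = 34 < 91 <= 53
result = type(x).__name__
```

x is bool; result = 'bool'

'bool'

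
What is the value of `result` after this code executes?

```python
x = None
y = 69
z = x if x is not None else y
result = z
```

x = None; y = 69; z = 69; result = 69

69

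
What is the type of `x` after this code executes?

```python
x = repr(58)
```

repr() returns str

str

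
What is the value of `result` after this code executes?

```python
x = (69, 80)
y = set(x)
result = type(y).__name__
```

x is tuple; y is set; result = 'set'

'set'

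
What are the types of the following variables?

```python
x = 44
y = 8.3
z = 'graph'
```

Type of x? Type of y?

x is assigned a bare integer (no decimal point), so it is an int; y is assigned a number with a decimal point, so it is a float

int, float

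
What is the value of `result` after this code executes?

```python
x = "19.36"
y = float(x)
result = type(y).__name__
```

x is str; y is float; result = 'float'

'float'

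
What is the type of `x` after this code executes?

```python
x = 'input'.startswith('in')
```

str.startswith() returns bool

bool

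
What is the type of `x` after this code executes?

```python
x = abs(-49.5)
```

abs() of float returns float

float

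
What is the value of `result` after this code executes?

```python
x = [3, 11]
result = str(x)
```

x = [3, 11]; result = '[3, 11]'

'[3, 11]'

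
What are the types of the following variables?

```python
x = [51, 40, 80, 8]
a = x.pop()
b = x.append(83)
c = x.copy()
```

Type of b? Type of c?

append() returns None; copy() returns list

NoneType, list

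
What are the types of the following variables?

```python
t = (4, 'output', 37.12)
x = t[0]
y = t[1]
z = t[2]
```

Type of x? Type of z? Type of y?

tuple[0] is int; tuple[2] is float; tuple[1] is str

int, float, str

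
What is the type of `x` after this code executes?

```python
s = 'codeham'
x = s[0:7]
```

Slicing a str returns str

str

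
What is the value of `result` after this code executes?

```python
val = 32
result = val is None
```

val = 32; result = False

False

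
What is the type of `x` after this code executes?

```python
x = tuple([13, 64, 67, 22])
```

tuple() constructor returns tuple

tuple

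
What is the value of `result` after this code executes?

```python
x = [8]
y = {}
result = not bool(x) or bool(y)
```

x = [8]; y = {}; result = False

False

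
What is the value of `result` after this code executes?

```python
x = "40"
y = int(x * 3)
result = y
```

x = '40'; y = 404040; result = 404040

404040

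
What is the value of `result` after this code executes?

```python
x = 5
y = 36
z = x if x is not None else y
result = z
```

x = 5; y = 36; z = 5; result = 5

5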